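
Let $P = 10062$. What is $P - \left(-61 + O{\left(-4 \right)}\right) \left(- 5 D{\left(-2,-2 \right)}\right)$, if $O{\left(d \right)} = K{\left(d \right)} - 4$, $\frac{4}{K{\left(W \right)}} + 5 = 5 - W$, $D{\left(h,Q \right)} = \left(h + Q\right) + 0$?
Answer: $11342$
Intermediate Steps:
$D{\left(h,Q \right)} = Q + h$ ($D{\left(h,Q \right)} = \left(Q + h\right) + 0 = Q + h$)
$K{\left(W \right)} = - \frac{4}{W}$ ($K{\left(W \right)} = \frac{4}{-5 - \left(-5 + W\right)} = \frac{4}{\left(-1\right) W} = 4 \left(- \frac{1}{W}\right) = - \frac{4}{W}$)
$O{\left(d \right)} = -4 - \frac{4}{d}$ ($O{\left(d \right)} = - \frac{4}{d} - 4 = -4 - \frac{4}{d}$)
$P - \left(-61 + O{\left(-4 \right)}\right) \left(- 5 D{\left(-2,-2 \right)}\right) = 10062 - \left(-61 - \left(4 + \frac{4}{-4}\right)\right) \left(- 5 \left(-2 - 2\right)\right) = 10062 - \left(-61 - 3\right) \left(\left(-5\right) \left(-4\right)\right) = 10062 - \left(-61 + \left(-4 + 1\right)\right) 20 = 10062 - \left(-61 - 3\right) 20 = 10062 - \left(-64\right) 20 = 10062 - -1280 = 10062 + 1280 = 11342$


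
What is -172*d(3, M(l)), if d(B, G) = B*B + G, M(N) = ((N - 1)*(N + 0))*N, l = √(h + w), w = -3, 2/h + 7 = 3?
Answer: -2150 + 301*I*√14 ≈ -2150.0 + 1126.2*I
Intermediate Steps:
h = -½ (h = 2/(-7 + 3) = 2/(-4) = 2*(-¼) = -½ ≈ -0.50000)
l = I*√14/2 (l = √(-½ - 3) = √(-7/2) = I*√14/2 ≈ 1.8708*I)
M(N) = N²*(-1 + N) (M(N) = ((-1 + N)*N)*N = (N*(-1 + N))*N = N²*(-1 + N))
d(B, G) = G + B² (d(B, G) = B² + G = G + B²)
-172*d(3, M(l)) = -172*((I*√14/2)²*(-1 + I*√14/2) + 3²) = -172*(-7*(-1 + I*√14/2)/2 + 9) = -172*((7/2 - 7*I*√14/4) + 9) = -172*(25/2 - 7*I*√14/4) = -2150 + 301*I*√14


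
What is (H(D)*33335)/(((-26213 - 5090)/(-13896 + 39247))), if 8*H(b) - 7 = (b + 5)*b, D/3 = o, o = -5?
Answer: -132676866845/250424 ≈ -5.2981e+5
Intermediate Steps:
D = -15 (D = 3*(-5) = -15)
H(b) = 7/8 + b*(5 + b)/8 (H(b) = 7/8 + ((b + 5)*b)/8 = 7/8 + ((5 + b)*b)/8 = 7/8 + (b*(5 + b))/8 = 7/8 + b*(5 + b)/8)
(H(D)*33335)/(((-26213 - 5090)/(-13896 + 39247))) = ((7/8 + (⅛)*(-15)² + (5/8)*(-15))*33335)/(((-26213 - 5090)/(-13896 + 39247))) = ((7/8 + (⅛)*225 - 75/8)*33335)/((-31303/25351)) = ((7/8 + 225/8 - 75/8)*33335)/((-31303*1/25351)) = ((157/8)*33335)/(-31303/25351) = (5233595/8)*(-25351/31303) = -132676866845/250424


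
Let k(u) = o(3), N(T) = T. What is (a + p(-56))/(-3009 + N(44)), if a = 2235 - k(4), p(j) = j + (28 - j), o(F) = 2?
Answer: -2261/2965 ≈ -0.76256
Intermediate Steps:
k(u) = 2
p(j) = 28
a = 2233 (a = 2235 - 1*2 = 2235 - 2 = 2233)
(a + p(-56))/(-3009 + N(44)) = (2233 + 28)/(-3009 + 44) = 2261/(-2965) = 2261*(-1/2965) = -2261/2965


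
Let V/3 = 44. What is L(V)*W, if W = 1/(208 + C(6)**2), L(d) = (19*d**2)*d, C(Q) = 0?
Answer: 2731212/13 ≈ 2.1009e+5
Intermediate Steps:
V = 132 (V = 3*44 = 132)
L(d) = 19*d**3
W = 1/208 (W = 1/(208 + 0**2) = 1/(208 + 0) = 1/208 ≈ 0.0048077)
L(V)*W = (19*132**3)*(1/208) = (19*2299968)*(1/208) = 43699392*(1/208) = 2731212/13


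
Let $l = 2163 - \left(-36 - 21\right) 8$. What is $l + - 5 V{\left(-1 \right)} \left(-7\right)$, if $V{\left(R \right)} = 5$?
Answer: $2794$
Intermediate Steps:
$l = 2619$ ($l = 2163 - \left(-57\right) 8 = 2163 - -456 = 2163 + 456 = 2619$)
$l + - 5 V{\left(-1 \right)} \left(-7\right) = 2619 + \left(-5\right) 5 \left(-7\right) = 2619 - -175 = 2619 + 175 = 2794$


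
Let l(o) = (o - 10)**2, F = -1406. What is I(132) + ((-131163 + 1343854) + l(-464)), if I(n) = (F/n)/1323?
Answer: 125508011003/87318 ≈ 1.4374e+6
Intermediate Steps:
l(o) = (-10 + o)**2
I(n) = -1406/(1323*n) (I(n) = -1406/n/1323 = -1406/n*(1/1323) = -1406/(1323*n))
I(132) + ((-131163 + 1343854) + l(-464)) = -1406/1323/132 + ((-131163 + 1343854) + (-10 - 464)**2) = -1406/1323*1/132 + (1212691 + (-474)**2) = -703/87318 + (1212691 + 224676) = -703/87318 + 1437367 = 125508011003/87318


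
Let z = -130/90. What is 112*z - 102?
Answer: -2374/9 ≈ -263.78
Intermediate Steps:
z = -13/9 (z = -130*1/90 = -13/9 ≈ -1.4444)
112*z - 102 = 112*(-13/9) - 102 = -1456/9 - 102 = -2374/9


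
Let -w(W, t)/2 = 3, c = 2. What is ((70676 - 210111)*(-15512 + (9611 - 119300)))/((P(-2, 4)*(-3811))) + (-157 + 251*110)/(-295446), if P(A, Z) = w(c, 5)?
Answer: 429809899718726/562972353 ≈ 7.6347e+5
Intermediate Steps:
w(W, t) = -6 (w(W, t) = -2*3 = -6)
P(A, Z) = -6
((70676 - 210111)*(-15512 + (9611 - 119300)))/((P(-2, 4)*(-3811))) + (-157 + 251*110)/(-295446) = ((70676 - 210111)*(-15512 + (9611 - 119300)))/((-6*(-3811))) + (-157 + 251*110)/(-295446) = -139435*(-15512 - 109689)/22866 + (-157 + 27610)*(-1/295446) = -139435*(-125201)*(1/22866) + 27453*(-1/295446) = 17457401435*(1/22866) - 9151/98482 = 17457401435/22866 - 9151/98482 = 429809899718726/562972353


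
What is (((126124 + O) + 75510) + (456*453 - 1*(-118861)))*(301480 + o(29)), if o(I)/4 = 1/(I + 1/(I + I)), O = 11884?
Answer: 30384099564576/187 ≈ 1.6248e+11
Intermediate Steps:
o(I) = 4/(I + 1/(2*I)) (o(I) = 4/(I + 1/(I + I)) = 4/(I + 1/(2*I)))
(((126124 + O) + 75510) + (456*453 - 1*(-118861)))*(301480 + o(29)) = (((126124 + 11884) + 75510) + (456*453 - 1*(-118861)))*(301480 + 8*29/(1 + 2*29**2)) = ((138008 + 75510) + (206568 + 118861))*(301480 + 8*29/(1 + 2*841)) = (213518 + 325429)*(301480 + 8*29/(1 + 1682)) = 538947*(301480 + 8*29/1683) = 538947*(301480 + 8*29*(1/1683)) = 538947*(301480 + 232/1683) = 538947*(507391072/1683) = 30384099564576/187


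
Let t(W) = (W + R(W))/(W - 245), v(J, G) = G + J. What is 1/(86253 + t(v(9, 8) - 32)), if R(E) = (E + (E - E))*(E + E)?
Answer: 52/4485069 ≈ 1.1594e-5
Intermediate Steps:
R(E) = 2*E**2 (R(E) = (E + 0)*(2*E) = E*(2*E) = 2*E**2)
t(W) = (W + 2*W**2)/(-245 + W) (t(W) = (W + 2*W**2)/(W - 245) = (W + 2*W**2)/(-245 + W))
1/(86253 + t(v(9, 8) - 32)) = 1/(86253 + ((8 + 9) - 32)*(1 + 2*((8 + 9) - 32))/(-245 + ((8 + 9) - 32))) = 1/(86253 + (17 - 32)*(1 + 2*(17 - 32))/(-245 + (17 - 32))) = 1/(86253 - 15*(1 + 2*(-15))/(-245 - 15)) = 1/(86253 - 15*(1 - 30)/(-260)) = 1/(86253 - 15*(-1/260)*(-29)) = 1/(86253 - 87/52) = 1/(4485069/52) = 52/4485069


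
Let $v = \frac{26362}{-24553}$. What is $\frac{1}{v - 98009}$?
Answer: $- \frac{24553}{2406441339} \approx -1.0203 \cdot 10^{-5}$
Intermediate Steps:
$v = - \frac{26362}{24553}$ ($v = 26362 \left(- \frac{1}{24553}\right) = - \frac{26362}{24553} \approx -1.0737$)
$\frac{1}{v - 98009} = \frac{1}{- \frac{26362}{24553} - 98009} = \frac{1}{- \frac{2406441339}{24553}} = - \frac{24553}{2406441339}$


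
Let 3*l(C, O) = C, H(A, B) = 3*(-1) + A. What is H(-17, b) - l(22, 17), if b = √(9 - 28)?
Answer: -82/3 ≈ -27.333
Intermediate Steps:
b = I*√19 (b = √(-19) = I*√19 ≈ 4.3589*I)
H(A, B) = -3 + A
l(C, O) = C/3
H(-17, b) - l(22, 17) = (-3 - 17) - 22/3 = -20 - 1*22/3 = -20 - 22/3 = -82/3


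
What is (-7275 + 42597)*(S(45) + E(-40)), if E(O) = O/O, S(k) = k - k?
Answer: 35322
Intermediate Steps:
S(k) = 0
E(O) = 1
(-7275 + 42597)*(S(45) + E(-40)) = (-7275 + 42597)*(0 + 1) = 35322*1 = 35322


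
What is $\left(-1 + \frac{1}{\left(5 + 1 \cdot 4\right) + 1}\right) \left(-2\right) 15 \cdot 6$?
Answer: $162$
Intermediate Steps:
$\left(-1 + \frac{1}{\left(5 + 1 \cdot 4\right) + 1}\right) \left(-2\right) 15 \cdot 6 = \left(-1 + \frac{1}{\left(5 + 4\right) + 1}\right) \left(-2\right) 15 \cdot 6 = \left(-1 + \frac{1}{9 + 1}\right) \left(-2\right) 15 \cdot 6 = \left(-1 + \frac{1}{10}\right) \left(-2\right) 15 \cdot 6 = \left(- \frac{9}{10}\right) \left(-2\right) 15 \cdot 6 = \frac{9}{5} \cdot 15 \cdot 6 = 27 \cdot 6 = 162$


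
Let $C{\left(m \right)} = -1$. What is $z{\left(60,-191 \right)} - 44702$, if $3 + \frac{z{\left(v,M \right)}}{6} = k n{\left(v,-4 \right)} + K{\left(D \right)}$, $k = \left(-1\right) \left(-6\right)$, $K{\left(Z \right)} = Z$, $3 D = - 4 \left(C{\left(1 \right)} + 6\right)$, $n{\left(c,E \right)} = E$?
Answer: $-44904$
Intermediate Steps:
$D = - \frac{20}{3}$ ($D = \frac{\left(-4\right) \left(-1 + 6\right)}{3} = \frac{\left(-4\right) 5}{3} = \frac{1}{3} \left(-20\right) = - \frac{20}{3} \approx -6.6667$)
$k = 6$
$z{\left(v,M \right)} = -202$ ($z{\left(v,M \right)} = -18 + 6 \left(6 \left(-4\right) - \frac{20}{3}\right) = -18 + 6 \left(-24 - \frac{20}{3}\right) = -18 + 6 \left(- \frac{92}{3}\right) = -18 - 184 = -202$)
$z{\left(60,-191 \right)} - 44702 = -202 - 44702 = -44904$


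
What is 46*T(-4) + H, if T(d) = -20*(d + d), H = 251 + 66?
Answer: 7677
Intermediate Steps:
H = 317
T(d) = -40*d
46*T(-4) + H = 46*(-40*(-4)) + 317 = 46*160 + 317 = 7360 + 317 = 7677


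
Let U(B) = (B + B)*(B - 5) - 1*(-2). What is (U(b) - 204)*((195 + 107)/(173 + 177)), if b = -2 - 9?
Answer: 906/7 ≈ 129.43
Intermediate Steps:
b = -11
U(B) = 2 + 2*B*(-5 + B) (U(B) = (2*B)*(-5 + B) + 2 = 2*B*(-5 + B) + 2 = 2 + 2*B*(-5 + B))
(U(b) - 204)*((195 + 107)/(173 + 177)) = ((2 - 10*(-11) + 2*(-11)**2) - 204)*((195 + 107)/(173 + 177)) = ((2 + 110 + 2*121) - 204)*(302/350) = ((2 + 110 + 242) - 204)*(302*(1/350)) = (354 - 204)*(151/175) = 150*(151/175) = 906/7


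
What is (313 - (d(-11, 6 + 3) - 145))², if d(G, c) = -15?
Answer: 223729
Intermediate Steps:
(313 - (d(-11, 6 + 3) - 145))² = (313 - (-15 - 145))² = (313 - 1*(-160))² = (313 + 160)² = 473² = 223729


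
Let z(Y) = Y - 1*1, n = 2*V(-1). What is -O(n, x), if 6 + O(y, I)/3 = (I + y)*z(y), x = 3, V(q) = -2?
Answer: 3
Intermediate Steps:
n = -4 (n = 2*(-2) = -4)
z(Y) = -1 + Y (z(Y) = Y - 1 = -1 + Y)
O(y, I) = -18 + 3*(-1 + y)*(I + y) (O(y, I) = -18 + 3*((I + y)*(-1 + y)) = -18 + 3*((-1 + y)*(I + y)) = -18 + 3*(-1 + y)*(I + y))
-O(n, x) = -(-18 + 3*3*(-1 - 4) + 3*(-4)*(-1 - 4)) = -(-18 + 3*3*(-5) + 3*(-4)*(-5)) = -(-18 - 45 + 60) = -1*(-3) = 3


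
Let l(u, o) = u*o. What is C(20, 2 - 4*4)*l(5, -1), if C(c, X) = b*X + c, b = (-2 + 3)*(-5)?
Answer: -450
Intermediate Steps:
b = -5 (b = 1*(-5) = -5)
l(u, o) = o*u
C(c, X) = c - 5*X (C(c, X) = -5*X + c = c - 5*X)
C(20, 2 - 4*4)*l(5, -1) = (20 - 5*(2 - 4*4))*(-1*5) = (20 - 5*(2 - 16))*(-5) = (20 - 5*(-14))*(-5) = (20 + 70)*(-5) = 90*(-5) = -450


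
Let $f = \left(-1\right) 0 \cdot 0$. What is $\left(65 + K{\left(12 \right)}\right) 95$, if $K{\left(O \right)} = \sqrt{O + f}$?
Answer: $6175 + 190 \sqrt{3} \approx 6504.1$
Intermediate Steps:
$f = 0$ ($f = 0 \cdot 0 = 0$)
$K{\left(O \right)} = \sqrt{O}$ ($K{\left(O \right)} = \sqrt{O + 0} = \sqrt{O}$)
$\left(65 + K{\left(12 \right)}\right) 95 = \left(65 + \sqrt{12}\right) 95 = \left(65 + 2 \sqrt{3}\right) 95 = 6175 + 190 \sqrt{3}$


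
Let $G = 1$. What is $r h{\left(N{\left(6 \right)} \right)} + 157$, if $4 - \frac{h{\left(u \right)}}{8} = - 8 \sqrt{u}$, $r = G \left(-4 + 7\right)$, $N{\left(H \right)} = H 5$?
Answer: $253 + 192 \sqrt{30} \approx 1304.6$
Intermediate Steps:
$N{\left(H \right)} = 5 H$
$r = 3$ ($r = 1 \left(-4 + 7\right) = 1 \cdot 3 = 3$)
$h{\left(u \right)} = 32 + 64 \sqrt{u}$ ($h{\left(u \right)} = 32 - 8 \left(- 8 \sqrt{u}\right) = 32 + 64 \sqrt{u}$)
$r h{\left(N{\left(6 \right)} \right)} + 157 = 3 \left(32 + 64 \sqrt{5 \cdot 6}\right) + 157 = 3 \left(32 + 64 \sqrt{30}\right) + 157 = \left(96 + 192 \sqrt{30}\right) + 157 = 253 + 192 \sqrt{30}$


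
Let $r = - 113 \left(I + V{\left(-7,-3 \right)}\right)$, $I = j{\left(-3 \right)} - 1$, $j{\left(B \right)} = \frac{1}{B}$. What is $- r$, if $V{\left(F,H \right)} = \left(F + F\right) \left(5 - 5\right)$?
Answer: $- \frac{452}{3} \approx -150.67$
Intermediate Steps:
$I = - \frac{4}{3}$ ($I = \frac{1}{-3} - 1 = - \frac{1}{3} - 1 = - \frac{4}{3} \approx -1.3333$)
$V{\left(F,H \right)} = 0$ ($V{\left(F,H \right)} = 2 F 0 = 0$)
$r = \frac{452}{3}$ ($r = - 113 \left(- \frac{4}{3} + 0\right) = \left(-113\right) \left(- \frac{4}{3}\right) = \frac{452}{3} \approx 150.67$)
$- r = \left(-1\right) \frac{452}{3} = - \frac{452}{3}$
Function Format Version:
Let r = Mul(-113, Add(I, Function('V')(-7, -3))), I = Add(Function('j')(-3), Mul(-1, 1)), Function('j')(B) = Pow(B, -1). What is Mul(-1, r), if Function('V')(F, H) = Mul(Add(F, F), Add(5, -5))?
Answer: Rational(-452, 3) ≈ -150.67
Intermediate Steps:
I = Rational(-4, 3) (I = Add(Pow(-3, -1), Mul(-1, 1)) = Add(Rational(-1, 3), -1) = Rational(-4, 3) ≈ -1.3333)
Function('V')(F, H) = 0 (Function('V')(F, H) = Mul(Mul(2, F), 0) = 0)
r = Rational(452, 3) (r = Mul(-113, Add(Rational(-4, 3), 0)) = Mul(-113, Rational(-4, 3)) = Rational(452, 3) ≈ 150.67)
Mul(-1, r) = Mul(-1, Rational(452, 3)) = Rational(-452, 3)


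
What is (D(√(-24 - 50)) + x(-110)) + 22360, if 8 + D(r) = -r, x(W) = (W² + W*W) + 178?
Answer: 46730 - I*√74 ≈ 46730.0 - 8.6023*I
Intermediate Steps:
x(W) = 178 + 2*W² (x(W) = (W² + W²) + 178 = 2*W² + 178 = 178 + 2*W²)
D(r) = -8 - r
(D(√(-24 - 50)) + x(-110)) + 22360 = ((-8 - √(-24 - 50)) + (178 + 2*(-110)²)) + 22360 = ((-8 - √(-74)) + (178 + 2*12100)) + 22360 = ((-8 - I*√74) + (178 + 24200)) + 22360 = ((-8 - I*√74) + 24378) + 22360 = (24370 - I*√74) + 22360 = 46730 - I*√74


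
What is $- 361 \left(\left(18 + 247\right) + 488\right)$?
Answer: $-271833$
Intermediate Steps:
$- 361 \left(\left(18 + 247\right) + 488\right) = - 361 \left(265 + 488\right) = \left(-361\right) 753 = -271833$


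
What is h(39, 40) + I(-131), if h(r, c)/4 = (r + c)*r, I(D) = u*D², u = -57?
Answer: -965853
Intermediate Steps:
I(D) = -57*D²
h(r, c) = 4*r*(c + r) (h(r, c) = 4*((r + c)*r) = 4*((c + r)*r) = 4*(r*(c + r)) = 4*r*(c + r))
h(39, 40) + I(-131) = 4*39*(40 + 39) - 57*(-131)² = 4*39*79 - 57*17161 = 12324 - 978177 = -965853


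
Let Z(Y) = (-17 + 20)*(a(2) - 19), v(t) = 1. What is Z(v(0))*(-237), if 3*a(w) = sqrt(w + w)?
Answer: 13035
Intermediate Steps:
a(w) = sqrt(2)*sqrt(w)/3 (a(w) = sqrt(w + w)/3 = sqrt(2*w)/3 = (sqrt(2)*sqrt(w))/3 = sqrt(2)*sqrt(w)/3)
Z(Y) = -55 (Z(Y) = (-17 + 20)*(sqrt(2)*sqrt(2)/3 - 19) = 3*(2/3 - 19) = 3*(-55/3) = -55)
Z(v(0))*(-237) = -55*(-237) = 13035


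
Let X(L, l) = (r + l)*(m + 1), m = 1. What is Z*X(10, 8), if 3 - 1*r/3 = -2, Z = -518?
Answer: -23828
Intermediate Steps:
r = 15 (r = 9 - 3*(-2) = 9 + 6 = 15)
X(L, l) = 30 + 2*l (X(L, l) = (15 + l)*(1 + 1) = (15 + l)*2 = 30 + 2*l)
Z*X(10, 8) = -518*(30 + 2*8) = -518*(30 + 16) = -518*46 = -23828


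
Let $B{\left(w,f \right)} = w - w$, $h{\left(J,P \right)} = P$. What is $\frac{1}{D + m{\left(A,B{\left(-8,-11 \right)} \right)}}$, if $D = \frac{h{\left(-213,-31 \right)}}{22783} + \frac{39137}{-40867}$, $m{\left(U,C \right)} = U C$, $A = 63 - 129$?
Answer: $- \frac{931072861}{892925148} \approx -1.0427$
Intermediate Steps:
$A = -66$
$B{\left(w,f \right)} = 0$
$m{\left(U,C \right)} = C U$
$D = - \frac{892925148}{931072861}$ ($D = - \frac{31}{22783} + \frac{39137}{-40867} = \left(-31\right) \frac{1}{22783} + 39137 \left(- \frac{1}{40867}\right) = - \frac{31}{22783} - \frac{39137}{40867} = - \frac{892925148}{931072861} \approx -0.95903$)
$\frac{1}{D + m{\left(A,B{\left(-8,-11 \right)} \right)}} = \frac{1}{- \frac{892925148}{931072861} + 0 \left(-66\right)} = \frac{1}{- \frac{892925148}{931072861} + 0} = \frac{1}{- \frac{892925148}{931072861}} = - \frac{931072861}{892925148}$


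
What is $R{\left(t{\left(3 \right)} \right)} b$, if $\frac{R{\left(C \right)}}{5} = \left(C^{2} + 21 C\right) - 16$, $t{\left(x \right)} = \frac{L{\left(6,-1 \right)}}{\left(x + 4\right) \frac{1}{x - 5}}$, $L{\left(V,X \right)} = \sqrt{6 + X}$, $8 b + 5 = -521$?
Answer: $\frac{251165}{49} + \frac{3945 \sqrt{5}}{2} \approx 9536.5$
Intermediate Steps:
$b = - \frac{263}{4}$ ($b = - \frac{5}{8} + \frac{1}{8} \left(-521\right) = - \frac{5}{8} - \frac{521}{8} = - \frac{263}{4} \approx -65.75$)
$t{\left(x \right)} = \frac{\sqrt{5} \left(-5 + x\right)}{4 + x}$ ($t{\left(x \right)} = \frac{\sqrt{6 - 1}}{\left(x + 4\right) \frac{1}{x - 5}} = \frac{\sqrt{5}}{\left(4 + x\right) \frac{1}{-5 + x}} = \frac{\sqrt{5}}{\frac{1}{-5 + x} \left(4 + x\right)} = \sqrt{5} \frac{-5 + x}{4 + x} = \frac{\sqrt{5} \left(-5 + x\right)}{4 + x}$)
$R{\left(C \right)} = -80 + 5 C^{2} + 105 C$ ($R{\left(C \right)} = 5 \left(\left(C^{2} + 21 C\right) - 16\right) = 5 \left(-16 + C^{2} + 21 C\right) = -80 + 5 C^{2} + 105 C$)
$R{\left(t{\left(3 \right)} \right)} b = \left(-80 + 5 \left(\frac{\sqrt{5} \left(-5 + 3\right)}{4 + 3}\right)^{2} + 105 \frac{\sqrt{5} \left(-5 + 3\right)}{4 + 3}\right) \left(- \frac{263}{4}\right) = \left(-80 + 5 \left(\sqrt{5} \cdot \frac{1}{7} \left(-2\right)\right)^{2} + 105 \sqrt{5} \cdot \frac{1}{7} \left(-2\right)\right) \left(- \frac{263}{4}\right) = \left(-80 + 5 \left(- \frac{2 \sqrt{5}}{7}\right)^{2} + 105 \left(- \frac{2 \sqrt{5}}{7}\right)\right) \left(- \frac{263}{4}\right) = \left(-80 + 5 \cdot \frac{20}{49} - 30 \sqrt{5}\right) \left(- \frac{263}{4}\right) = \left(-80 + \frac{100}{49} - 30 \sqrt{5}\right) \left(- \frac{263}{4}\right) = \left(- \frac{3820}{49} - 30 \sqrt{5}\right) \left(- \frac{263}{4}\right) = \frac{251165}{49} + \frac{3945 \sqrt{5}}{2}$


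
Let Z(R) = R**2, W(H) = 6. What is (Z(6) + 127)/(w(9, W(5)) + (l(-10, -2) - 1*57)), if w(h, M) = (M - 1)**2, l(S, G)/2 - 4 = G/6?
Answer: -489/74 ≈ -6.6081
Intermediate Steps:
l(S, G) = 8 + G/3 (l(S, G) = 8 + 2*(G/6) = 8 + G/3)
w(h, M) = (-1 + M)**2
(Z(6) + 127)/(w(9, W(5)) + (l(-10, -2) - 1*57)) = (6**2 + 127)/((-1 + 6)**2 + ((8 + (1/3)*(-2)) - 1*57)) = (36 + 127)/(5**2 + ((8 - 2/3) - 57)) = 163/(25 + (22/3 - 57)) = 163/(25 - 149/3) = 163/(-74/3) = 163*(-3/74) = -489/74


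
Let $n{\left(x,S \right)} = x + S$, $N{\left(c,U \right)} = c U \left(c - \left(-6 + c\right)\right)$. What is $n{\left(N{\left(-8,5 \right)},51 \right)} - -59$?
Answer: $-130$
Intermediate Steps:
$N{\left(c,U \right)} = 6 U c$ ($N{\left(c,U \right)} = U c 6 = 6 U c$)
$n{\left(x,S \right)} = S + x$
$n{\left(N{\left(-8,5 \right)},51 \right)} - -59 = \left(51 + 6 \cdot 5 \left(-8\right)\right) - -59 = \left(51 - 240\right) + 59 = -189 + 59 = -130$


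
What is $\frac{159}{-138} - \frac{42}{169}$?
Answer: $- \frac{10889}{7774} \approx -1.4007$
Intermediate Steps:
$\frac{159}{-138} - \frac{42}{169} = 159 \left(- \frac{1}{138}\right) - \frac{42}{169} = - \frac{53}{46} - \frac{42}{169} = - \frac{10889}{7774}$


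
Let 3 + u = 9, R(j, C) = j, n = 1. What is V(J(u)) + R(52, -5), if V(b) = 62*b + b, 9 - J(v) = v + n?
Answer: 178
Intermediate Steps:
u = 6 (u = -3 + 9 = 6)
J(v) = 8 - v (J(v) = 9 - (v + 1) = 9 - (1 + v) = 9 + (-1 - v) = 8 - v)
V(b) = 63*b
V(J(u)) + R(52, -5) = 63*(8 - 1*6) + 52 = 63*(8 - 6) + 52 = 63*2 + 52 = 126 + 52 = 178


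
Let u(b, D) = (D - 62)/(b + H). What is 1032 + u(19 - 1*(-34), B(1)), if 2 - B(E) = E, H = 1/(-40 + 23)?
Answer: 927763/900 ≈ 1030.8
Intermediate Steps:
H = -1/17 (H = 1/(-17) = -1/17 ≈ -0.058824)
B(E) = 2 - E
u(b, D) = (-62 + D)/(-1/17 + b) (u(b, D) = (D - 62)/(b - 1/17) = (-62 + D)/(-1/17 + b))
1032 + u(19 - 1*(-34), B(1)) = 1032 + 17*(-62 + (2 - 1*1))/(-1 + 17*(19 - 1*(-34))) = 1032 + 17*(-62 + (2 - 1))/(-1 + 17*(19 + 34)) = 1032 + 17*(-62 + 1)/(-1 + 17*53) = 1032 + 17*(-61)/(-1 + 901) = 1032 + 17*(-61)/900 = 1032 + 17*(1/900)*(-61) = 1032 - 1037/900 = 927763/900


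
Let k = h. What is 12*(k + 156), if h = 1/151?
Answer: 282684/151 ≈ 1872.1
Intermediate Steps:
h = 1/151 ≈ 0.0066225
k = 1/151 ≈ 0.0066225
12*(k + 156) = 12*(1/151 + 156) = 12*(23557/151) = 282684/151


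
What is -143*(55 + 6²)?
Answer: -13013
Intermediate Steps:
-143*(55 + 6²) = -143*(55 + 36) = -143*91 = -13013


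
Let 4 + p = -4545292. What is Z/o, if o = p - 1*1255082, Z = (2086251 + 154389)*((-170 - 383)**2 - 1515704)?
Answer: 1355469566400/2900189 ≈ 4.6737e+5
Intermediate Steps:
p = -4545296 (p = -4 - 4545292 = -4545296)
Z = -2710939132800 (Z = 2240640*((-553)**2 - 1515704) = 2240640*(305809 - 1515704) = 2240640*(-1209895) = -2710939132800)
o = -5800378 (o = -4545296 - 1*1255082 = -4545296 - 1255082 = -5800378)
Z/o = -2710939132800/(-5800378) = -2710939132800*(-1/5800378) = 1355469566400/2900189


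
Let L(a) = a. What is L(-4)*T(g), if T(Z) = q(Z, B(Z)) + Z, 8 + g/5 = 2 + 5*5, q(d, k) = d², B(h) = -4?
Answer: -36480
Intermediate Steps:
g = 95 (g = -40 + 5*(2 + 5*5) = -40 + 5*(2 + 25) = -40 + 5*27 = -40 + 135 = 95)
T(Z) = Z + Z² (T(Z) = Z² + Z = Z + Z²)
L(-4)*T(g) = -380*(1 + 95) = -380*96 = -4*9120 = -36480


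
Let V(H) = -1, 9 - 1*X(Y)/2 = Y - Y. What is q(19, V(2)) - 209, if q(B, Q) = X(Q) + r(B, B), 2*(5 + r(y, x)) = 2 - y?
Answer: -409/2 ≈ -204.50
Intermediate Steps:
r(y, x) = -4 - y/2 (r(y, x) = -5 + (2 - y)/2 = -5 + (1 - y/2) = -4 - y/2)
X(Y) = 18 (X(Y) = 18 - 2*(Y - Y) = 18 - 2*0 = 18 + 0 = 18)
q(B, Q) = 14 - B/2 (q(B, Q) = 18 + (-4 - B/2) = 14 - B/2)
q(19, V(2)) - 209 = (14 - 1/2*19) - 209 = (14 - 19/2) - 209 = 9/2 - 209 = -409/2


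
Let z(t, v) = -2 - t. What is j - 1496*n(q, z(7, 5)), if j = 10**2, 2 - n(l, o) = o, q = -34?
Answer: -16356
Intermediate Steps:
n(l, o) = 2 - o
j = 100
j - 1496*n(q, z(7, 5)) = 100 - 1496*(2 - (-2 - 1*7)) = 100 - 1496*(2 - (-2 - 7)) = 100 - 1496*(2 - 1*(-9)) = 100 - 1496*(2 + 9) = 100 - 1496*11 = 100 - 16456 = -16356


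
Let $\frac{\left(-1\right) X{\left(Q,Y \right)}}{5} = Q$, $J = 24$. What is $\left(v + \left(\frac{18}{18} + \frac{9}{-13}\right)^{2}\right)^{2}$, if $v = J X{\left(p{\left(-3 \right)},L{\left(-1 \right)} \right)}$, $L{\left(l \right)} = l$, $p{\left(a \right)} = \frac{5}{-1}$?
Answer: $\frac{10285205056}{28561} \approx 3.6011 \cdot 10^{5}$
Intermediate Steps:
$p{\left(a \right)} = -5$ ($p{\left(a \right)} = 5 \left(-1\right) = -5$)
$X{\left(Q,Y \right)} = - 5 Q$
$v = 600$ ($v = 24 \left(\left(-5\right) \left(-5\right)\right) = 24 \cdot 25 = 600$)
$\left(v + \left(\frac{18}{18} + \frac{9}{-13}\right)^{2}\right)^{2} = \left(600 + \left(\frac{18}{18} + \frac{9}{-13}\right)^{2}\right)^{2} = \left(600 + \left(18 \cdot \frac{1}{18} + 9 \left(- \frac{1}{13}\right)\right)^{2}\right)^{2} = \left(600 + \left(1 - \frac{9}{13}\right)^{2}\right)^{2} = \left(600 + \left(\frac{4}{13}\right)^{2}\right)^{2} = \left(600 + \frac{16}{169}\right)^{2} = \left(\frac{101416}{169}\right)^{2} = \frac{10285205056}{28561}$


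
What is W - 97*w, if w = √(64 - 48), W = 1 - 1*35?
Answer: -422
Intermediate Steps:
W = -34 (W = 1 - 35 = -34)
w = 4 (w = √16 = 4)
W - 97*w = -34 - 97*4 = -34 - 388 = -422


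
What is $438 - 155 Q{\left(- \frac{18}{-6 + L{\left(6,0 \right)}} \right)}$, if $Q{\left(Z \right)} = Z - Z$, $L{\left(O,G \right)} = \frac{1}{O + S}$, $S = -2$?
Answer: $438$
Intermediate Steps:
$L{\left(O,G \right)} = \frac{1}{-2 + O}$ ($L{\left(O,G \right)} = \frac{1}{O - 2} = \frac{1}{-2 + O}$)
$Q{\left(Z \right)} = 0$
$438 - 155 Q{\left(- \frac{18}{-6 + L{\left(6,0 \right)}} \right)} = 438 - 0 = 438 + 0 = 438$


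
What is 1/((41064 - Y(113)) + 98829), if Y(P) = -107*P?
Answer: 1/151984 ≈ 6.5796e-6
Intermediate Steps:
1/((41064 - Y(113)) + 98829) = 1/((41064 - (-107)*113) + 98829) = 1/((41064 - 1*(-12091)) + 98829) = 1/((41064 + 12091) + 98829) = 1/(53155 + 98829) = 1/151984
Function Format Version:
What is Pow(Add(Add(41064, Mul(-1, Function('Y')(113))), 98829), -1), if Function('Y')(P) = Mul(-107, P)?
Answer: Rational(1, 151984) ≈ 6.5796e-6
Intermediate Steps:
Pow(Add(Add(41064, Mul(-1, Function('Y')(113))), 98829), -1) = Pow(Add(Add(41064, Mul(-1, Mul(-107, 113))), 98829), -1) = Pow(Add(Add(41064, Mul(-1, -12091)), 98829), -1) = Pow(Add(Add(41064, 12091), 98829), -1) = Pow(Add(53155, 98829), -1) = Pow(151984, -1) = Rational(1, 151984)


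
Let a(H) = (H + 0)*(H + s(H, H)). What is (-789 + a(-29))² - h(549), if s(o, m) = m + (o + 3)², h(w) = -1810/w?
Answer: 192205736839/549 ≈ 3.5010e+8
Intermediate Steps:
s(o, m) = m + (3 + o)²
a(H) = H*((3 + H)² + 2*H) (a(H) = (H + 0)*(H + (H + (3 + H)²)) = H*((3 + H)² + 2*H))
(-789 + a(-29))² - h(549) = (-789 - 29*((3 - 29)² + 2*(-29)))² - (-1810)/549 = (-789 - 29*((-26)² - 58))² - (-1810)/549 = (-789 - 29*(676 - 58))² - 1*(-1810/549) = (-789 - 29*618)² + 1810/549 = (-789 - 17922)² + 1810/549 = (-18711)² + 1810/549 = 350101521 + 1810/549 = 192205736839/549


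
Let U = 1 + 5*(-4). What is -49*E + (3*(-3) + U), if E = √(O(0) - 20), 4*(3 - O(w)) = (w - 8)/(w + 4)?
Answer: -28 - 49*I*√66/2 ≈ -28.0 - 199.04*I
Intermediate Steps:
O(w) = 3 - (-8 + w)/(4*(4 + w)) (O(w) = 3 - (w - 8)/(4*(w + 4)) = 3 - (-8 + w)/(4*(4 + w)))
U = -19 (U = 1 - 20 = -19)
E = I*√66/2 (E = √((56 + 11*0)/(4*(4 + 0)) - 20) = √((¼)*(56 + 0)/4 - 20) = √((¼)*(¼)*56 - 20) = √(7/2 - 20) = √(-33/2) = I*√66/2 ≈ 4.062*I)
-49*E + (3*(-3) + U) = -49*I*√66/2 + (3*(-3) - 19) = -49*I*√66/2 + (-9 - 19) = -49*I*√66/2 - 28 = -28 - 49*I*√66/2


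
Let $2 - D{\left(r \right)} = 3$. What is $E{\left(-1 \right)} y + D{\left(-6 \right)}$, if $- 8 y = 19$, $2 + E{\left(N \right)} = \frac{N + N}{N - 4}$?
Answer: $\frac{14}{5} \approx 2.8$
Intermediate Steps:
$E{\left(N \right)} = -2 + \frac{2 N}{-4 + N}$ ($E{\left(N \right)} = -2 + \frac{N + N}{N - 4} = -2 + \frac{2 N}{-4 + N}$)
$D{\left(r \right)} = -1$ ($D{\left(r \right)} = 2 - 3 = -1$)
$y = - \frac{19}{8}$ ($y = \left(- \frac{1}{8}\right) 19 = - \frac{19}{8} \approx -2.375$)
$E{\left(-1 \right)} y + D{\left(-6 \right)} = \frac{8}{-4 - 1} \left(- \frac{19}{8}\right) - 1 = \frac{8}{-5} \left(- \frac{19}{8}\right) - 1 = 8 \left(- \frac{1}{5}\right) \left(- \frac{19}{8}\right) - 1 = \left(- \frac{8}{5}\right) \left(- \frac{19}{8}\right) - 1 = \frac{19}{5} - 1 = \frac{14}{5}$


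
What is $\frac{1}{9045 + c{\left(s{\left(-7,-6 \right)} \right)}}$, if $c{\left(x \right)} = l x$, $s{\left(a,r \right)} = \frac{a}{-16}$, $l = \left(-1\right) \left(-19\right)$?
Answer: $\frac{16}{144853} \approx 0.00011046$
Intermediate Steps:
$l = 19$
$s{\left(a,r \right)} = - \frac{a}{16}$ ($s{\left(a,r \right)} = a \left(- \frac{1}{16}\right) = - \frac{a}{16}$)
$c{\left(x \right)} = 19 x$
$\frac{1}{9045 + c{\left(s{\left(-7,-6 \right)} \right)}} = \frac{1}{9045 + 19 \left(\left(- \frac{1}{16}\right) \left(-7\right)\right)} = \frac{1}{9045 + 19 \cdot \frac{7}{16}} = \frac{1}{9045 + \frac{133}{16}} = \frac{1}{\frac{144853}{16}} = \frac{16}{144853}$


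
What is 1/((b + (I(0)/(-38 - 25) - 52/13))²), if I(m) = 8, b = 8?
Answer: 3969/59536 ≈ 0.066666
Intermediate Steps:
1/((b + (I(0)/(-38 - 25) - 52/13))²) = 1/((8 + (8/(-38 - 25) - 52/13))²) = 1/((8 + (8/(-63) - 52*1/13))²) = 1/((8 + (8*(-1/63) - 4))²) = 1/((8 + (-8/63 - 4))²) = 1/((8 - 260/63)²) = 1/((244/63)²) = 1/(59536/3969) = 3969/59536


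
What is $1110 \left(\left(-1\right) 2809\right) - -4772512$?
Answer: $1654522$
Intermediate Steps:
$1110 \left(\left(-1\right) 2809\right) - -4772512 = 1110 \left(-2809\right) + 4772512 = -3117990 + 4772512 = 1654522$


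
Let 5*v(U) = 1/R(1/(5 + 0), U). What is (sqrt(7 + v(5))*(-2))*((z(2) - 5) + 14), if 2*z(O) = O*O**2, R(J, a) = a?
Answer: -104*sqrt(11)/5 ≈ -68.986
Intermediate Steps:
v(U) = 1/(5*U)
z(O) = O**3/2 (z(O) = (O*O**2)/2 = O**3/2)
(sqrt(7 + v(5))*(-2))*((z(2) - 5) + 14) = (sqrt(7 + (1/5)/5)*(-2))*(((1/2)*2**3 - 5) + 14) = (sqrt(7 + (1/5)*(1/5))*(-2))*(((1/2)*8 - 5) + 14) = (sqrt(7 + 1/25)*(-2))*((4 - 5) + 14) = (sqrt(176/25)*(-2))*(-1 + 14) = ((4*sqrt(11)/5)*(-2))*13 = -8*sqrt(11)/5*13 = -104*sqrt(11)/5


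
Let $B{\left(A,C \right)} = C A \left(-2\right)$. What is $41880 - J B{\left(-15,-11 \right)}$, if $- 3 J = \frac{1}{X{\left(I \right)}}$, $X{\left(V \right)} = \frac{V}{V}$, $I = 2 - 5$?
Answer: $41770$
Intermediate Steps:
$I = -3$ ($I = 2 - 5 = -3$)
$B{\left(A,C \right)} = - 2 A C$ ($B{\left(A,C \right)} = A C \left(-2\right) = - 2 A C$)
$X{\left(V \right)} = 1$
$J = - \frac{1}{3}$ ($J = - \frac{1}{3 \cdot 1} = \left(- \frac{1}{3}\right) 1 = - \frac{1}{3} \approx -0.33333$)
$41880 - J B{\left(-15,-11 \right)} = 41880 - - \frac{\left(-2\right) \left(-15\right) \left(-11\right)}{3} = 41880 - \left(- \frac{1}{3}\right) \left(-330\right) = 41880 - 110 = 41770$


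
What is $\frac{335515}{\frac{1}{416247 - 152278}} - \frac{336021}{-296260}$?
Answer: $\frac{26238432520045121}{296260} \approx 8.8566 \cdot 10^{10}$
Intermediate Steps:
$\frac{335515}{\frac{1}{416247 - 152278}} - \frac{336021}{-296260} = \frac{335515}{\frac{1}{263969}} - - \frac{336021}{296260} = 335515 \frac{1}{\frac{1}{263969}} + \frac{336021}{296260} = 335515 \cdot 263969 + \frac{336021}{296260} = 88565559035 + \frac{336021}{296260} = \frac{26238432520045121}{296260}$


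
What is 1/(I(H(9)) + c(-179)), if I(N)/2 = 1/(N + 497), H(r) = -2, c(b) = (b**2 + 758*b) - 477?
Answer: -495/51538408 ≈ -9.6045e-6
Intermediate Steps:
c(b) = -477 + b**2 + 758*b
I(N) = 2/(497 + N) (I(N) = 2/(N + 497) = 2/(497 + N))
1/(I(H(9)) + c(-179)) = 1/(2/(497 - 2) + (-477 + (-179)**2 + 758*(-179))) = 1/(2/495 + (-477 + 32041 - 135682)) = 1/(2*(1/495) - 104118) = 1/(2/495 - 104118) = 1/(-51538408/495) = -495/51538408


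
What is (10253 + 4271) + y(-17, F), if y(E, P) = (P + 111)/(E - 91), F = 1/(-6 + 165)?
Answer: 124694239/8586 ≈ 14523.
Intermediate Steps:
F = 1/159 ≈ 0.0062893
y(E, P) = (111 + P)/(-91 + E)
(10253 + 4271) + y(-17, F) = (10253 + 4271) + (111 + 1/159)/(-91 - 17) = 14524 + (17650/159)/(-108) = 14524 - 1/108*17650/159 = 14524 - 8825/8586 = 124694239/8586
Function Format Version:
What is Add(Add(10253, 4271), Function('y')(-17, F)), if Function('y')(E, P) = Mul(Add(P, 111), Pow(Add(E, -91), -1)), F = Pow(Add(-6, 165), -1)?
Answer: Rational(124694239, 8586) ≈ 14523.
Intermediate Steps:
F = Rational(1, 159) (F = Pow(159, -1) = Rational(1, 159) ≈ 0.0062893)
Function('y')(E, P) = Mul(Pow(Add(-91, E), -1), Add(111, P)) (Function('y')(E, P) = Mul(Add(111, P), Pow(Add(-91, E), -1)) = Mul(Pow(Add(-91, E), -1), Add(111, P)))
Add(Add(10253, 4271), Function('y')(-17, F)) = Add(Add(10253, 4271), Mul(Pow(Add(-91, -17), -1), Add(111, Rational(1, 159)))) = Add(14524, Mul(Pow(-108, -1), Rational(17650, 159))) = Add(14524, Mul(Rational(-1, 108), Rational(17650, 159))) = Add(14524, Rational(-8825, 8586)) = Rational(124694239, 8586)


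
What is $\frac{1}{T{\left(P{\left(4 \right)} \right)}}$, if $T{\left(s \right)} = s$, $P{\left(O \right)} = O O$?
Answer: $\frac{1}{16} \approx 0.0625$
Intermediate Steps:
$P{\left(O \right)} = O^{2}$
$\frac{1}{T{\left(P{\left(4 \right)} \right)}} = \frac{1}{4^{2}} = \frac{1}{16}$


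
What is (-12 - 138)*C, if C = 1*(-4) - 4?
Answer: 1200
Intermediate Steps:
C = -8 (C = -4 - 4 = -8)
(-12 - 138)*C = (-12 - 138)*(-8) = -150*(-8) = 1200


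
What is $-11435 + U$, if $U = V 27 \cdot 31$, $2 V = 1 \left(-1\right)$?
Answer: $- \frac{23707}{2} \approx -11854.0$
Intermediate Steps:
$V = - \frac{1}{2}$ ($V = \frac{1 \left(-1\right)}{2} = \frac{1}{2} \left(-1\right) = - \frac{1}{2} \approx -0.5$)
$U = - \frac{837}{2}$ ($U = \left(- \frac{1}{2}\right) 27 \cdot 31 = \left(- \frac{27}{2}\right) 31 = - \frac{837}{2} \approx -418.5$)
$-11435 + U = -11435 - \frac{837}{2} = - \frac{23707}{2}$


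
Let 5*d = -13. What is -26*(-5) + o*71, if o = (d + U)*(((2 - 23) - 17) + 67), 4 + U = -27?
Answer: -345262/5 ≈ -69052.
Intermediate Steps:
d = -13/5 (d = (1/5)*(-13) = -13/5 ≈ -2.6000)
U = -31 (U = -4 - 27 = -31)
o = -4872/5 (o = (-13/5 - 31)*(((2 - 23) - 17) + 67) = -168*((-21 - 17) + 67)/5 = -168*(-38 + 67)/5 = -168/5*29 = -4872/5 ≈ -974.40)
-26*(-5) + o*71 = -26*(-5) - 4872/5*71 = 130 - 345912/5 = -345262/5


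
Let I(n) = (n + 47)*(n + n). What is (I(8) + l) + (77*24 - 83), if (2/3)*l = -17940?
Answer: -24265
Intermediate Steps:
I(n) = 2*n*(47 + n) (I(n) = (47 + n)*(2*n) = 2*n*(47 + n))
l = -26910 (l = (3/2)*(-17940) = -26910)
(I(8) + l) + (77*24 - 83) = (2*8*(47 + 8) - 26910) + (77*24 - 83) = (2*8*55 - 26910) + (1848 - 83) = (880 - 26910) + 1765 = -26030 + 1765 = -24265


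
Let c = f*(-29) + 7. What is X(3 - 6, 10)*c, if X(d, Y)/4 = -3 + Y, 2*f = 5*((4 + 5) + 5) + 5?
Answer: -30254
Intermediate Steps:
f = 75/2 (f = (5*((4 + 5) + 5) + 5)/2 = (5*(9 + 5) + 5)/2 = (5*14 + 5)/2 = (70 + 5)/2 = (½)*75 = 75/2 ≈ 37.500)
X(d, Y) = -12 + 4*Y (X(d, Y) = 4*(-3 + Y) = -12 + 4*Y)
c = -2161/2 (c = (75/2)*(-29) + 7 = -2175/2 + 7 = -2161/2 ≈ -1080.5)
X(3 - 6, 10)*c = (-12 + 4*10)*(-2161/2) = (-12 + 40)*(-2161/2) = 28*(-2161/2) = -30254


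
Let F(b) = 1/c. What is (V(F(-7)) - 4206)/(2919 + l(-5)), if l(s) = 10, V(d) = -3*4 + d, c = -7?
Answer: -29527/20503 ≈ -1.4401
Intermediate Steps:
F(b) = -⅐ (F(b) = 1/(-7) = 1*(-⅐) = -⅐)
V(d) = -12 + d
(V(F(-7)) - 4206)/(2919 + l(-5)) = ((-12 - ⅐) - 4206)/(2919 + 10) = (-85/7 - 4206)/2929 = -29527/7*1/2929 = -29527/20503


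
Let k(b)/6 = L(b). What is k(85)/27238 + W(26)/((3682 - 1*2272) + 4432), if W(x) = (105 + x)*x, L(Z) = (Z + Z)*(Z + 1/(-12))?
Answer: 299388729/79562198 ≈ 3.7630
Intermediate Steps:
L(Z) = 2*Z*(-1/12 + Z) (L(Z) = (2*Z)*(Z - 1/12) = (2*Z)*(-1/12 + Z) = 2*Z*(-1/12 + Z))
k(b) = b*(-1 + 12*b) (k(b) = 6*(b*(-1 + 12*b)/6) = b*(-1 + 12*b))
W(x) = x*(105 + x)
k(85)/27238 + W(26)/((3682 - 1*2272) + 4432) = (85*(-1 + 12*85))/27238 + (26*(105 + 26))/((3682 - 1*2272) + 4432) = (85*(-1 + 1020))*(1/27238) + (26*131)/((3682 - 2272) + 4432) = (85*1019)*(1/27238) + 3406/(1410 + 4432) = 86615*(1/27238) + 3406/5842 = 86615/27238 + 3406*(1/5842) = 86615/27238 + 1703/2921 = 299388729/79562198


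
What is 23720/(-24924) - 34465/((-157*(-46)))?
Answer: -257577875/45000282 ≈ -5.7239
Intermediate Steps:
23720/(-24924) - 34465/((-157*(-46))) = 23720*(-1/24924) - 34465/7222 = -5930/6231 - 34465*1/7222 = -5930/6231 - 34465/7222 = -257577875/45000282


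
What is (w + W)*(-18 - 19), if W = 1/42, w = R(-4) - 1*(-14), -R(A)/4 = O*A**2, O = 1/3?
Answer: 11359/42 ≈ 270.45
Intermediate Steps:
O = 1/3 ≈ 0.33333
R(A) = -4*A**2/3
w = -22/3 (w = -4/3*(-4)**2 - 1*(-14) = -4/3*16 + 14 = -64/3 + 14 = -22/3 ≈ -7.3333)
W = 1/42 ≈ 0.023810
(w + W)*(-18 - 19) = (-22/3 + 1/42)*(-18 - 19) = -307/42*(-37) = 11359/42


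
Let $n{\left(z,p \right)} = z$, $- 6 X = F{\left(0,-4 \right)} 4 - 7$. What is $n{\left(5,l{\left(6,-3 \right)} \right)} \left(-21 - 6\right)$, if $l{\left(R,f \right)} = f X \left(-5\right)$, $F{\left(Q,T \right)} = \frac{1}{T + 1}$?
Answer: $-135$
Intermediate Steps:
$F{\left(Q,T \right)} = \frac{1}{1 + T}$
$X = \frac{25}{18}$ ($X = - \frac{\frac{1}{1 - 4} \cdot 4 - 7}{6} = - \frac{\frac{1}{-3} \cdot 4 - 7}{6} = - \frac{\left(- \frac{1}{3}\right) 4 - 7}{6} = - \frac{- \frac{4}{3} - 7}{6} = \left(- \frac{1}{6}\right) \left(- \frac{25}{3}\right) = \frac{25}{18} \approx 1.3889$)
$l{\left(R,f \right)} = - \frac{125 f}{18}$ ($l{\left(R,f \right)} = f \frac{25}{18} \left(-5\right) = \frac{25 f}{18} \left(-5\right) = - \frac{125 f}{18}$)
$n{\left(5,l{\left(6,-3 \right)} \right)} \left(-21 - 6\right) = 5 \left(-21 - 6\right) = 5 \left(-27\right) = -135$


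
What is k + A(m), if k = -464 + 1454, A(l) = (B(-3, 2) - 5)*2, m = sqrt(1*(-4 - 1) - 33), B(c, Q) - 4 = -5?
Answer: 978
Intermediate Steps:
B(c, Q) = -1 (B(c, Q) = 4 - 5 = -1)
m = I*sqrt(38) (m = sqrt(1*(-5) - 33) = sqrt(-5 - 33) = sqrt(-38) = I*sqrt(38) ≈ 6.1644*I)
A(l) = -12 (A(l) = (-1 - 5)*2 = -6*2 = -12)
k = 990
k + A(m) = 990 - 12 = 978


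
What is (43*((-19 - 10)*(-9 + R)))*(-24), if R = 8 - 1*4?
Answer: -149640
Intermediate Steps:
R = 4 (R = 8 - 4 = 4)
(43*((-19 - 10)*(-9 + R)))*(-24) = (43*((-19 - 10)*(-9 + 4)))*(-24) = (43*(-29*(-5)))*(-24) = (43*145)*(-24) = 6235*(-24) = -149640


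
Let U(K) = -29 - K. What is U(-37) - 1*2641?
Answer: -2633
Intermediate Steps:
U(-37) - 1*2641 = (-29 - 1*(-37)) - 1*2641 = (-29 + 37) - 2641 = 8 - 2641 = -2633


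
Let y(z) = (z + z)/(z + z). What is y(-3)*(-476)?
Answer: -476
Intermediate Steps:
y(z) = 1 (y(z) = (2*z)/((2*z)) = (2*z)*(1/(2*z)) = 1)
y(-3)*(-476) = 1*(-476) = -476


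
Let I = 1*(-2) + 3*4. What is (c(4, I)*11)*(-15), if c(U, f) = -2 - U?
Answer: 990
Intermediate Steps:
I = 10 (I = -2 + 12 = 10)
(c(4, I)*11)*(-15) = ((-2 - 1*4)*11)*(-15) = ((-2 - 4)*11)*(-15) = -6*11*(-15) = -66*(-15) = 990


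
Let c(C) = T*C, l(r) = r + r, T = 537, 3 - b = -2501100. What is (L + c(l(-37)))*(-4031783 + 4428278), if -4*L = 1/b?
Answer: -4776627218544855/303164 ≈ -1.5756e+10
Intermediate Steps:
b = 2501103 (b = 3 - 1*(-2501100) = 3 + 2501100 = 2501103)
l(r) = 2*r
c(C) = 537*C
L = -1/10004412 (L = -¼/2501103 = -¼*1/2501103 = -1/10004412 ≈ -9.9956e-8)
(L + c(l(-37)))*(-4031783 + 4428278) = (-1/10004412 + 537*(2*(-37)))*(-4031783 + 4428278) = (-1/10004412 + 537*(-74))*396495 = (-1/10004412 - 39738)*396495 = -397555324057/10004412*396495 = -4776627218544855/303164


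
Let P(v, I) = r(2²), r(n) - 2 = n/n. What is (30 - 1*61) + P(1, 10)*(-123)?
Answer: -400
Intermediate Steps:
r(n) = 3 (r(n) = 2 + n/n = 2 + 1 = 3)
P(v, I) = 3
(30 - 1*61) + P(1, 10)*(-123) = (30 - 1*61) + 3*(-123) = (30 - 61) - 369 = -31 - 369 = -400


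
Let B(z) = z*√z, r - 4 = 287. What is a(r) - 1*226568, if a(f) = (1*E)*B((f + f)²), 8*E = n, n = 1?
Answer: 24415603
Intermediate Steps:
r = 291 (r = 4 + 287 = 291)
E = ⅛ (E = (⅛)*1 = ⅛ ≈ 0.12500)
B(z) = z^(3/2)
a(f) = (f²)^(3/2) (a(f) = (1*(⅛))*((f + f)²)^(3/2) = ((2*f)²)^(3/2)/8 = (4*f²)^(3/2)/8 = (8*(f²)^(3/2))/8 = (f²)^(3/2))
a(r) - 1*226568 = (291²)^(3/2) - 1*226568 = 84681^(3/2) - 226568 = 24642171 - 226568 = 24415603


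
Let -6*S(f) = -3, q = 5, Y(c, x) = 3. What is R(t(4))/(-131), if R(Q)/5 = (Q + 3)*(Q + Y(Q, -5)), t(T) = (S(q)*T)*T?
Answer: -605/131 ≈ -4.6183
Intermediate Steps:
S(f) = ½ (S(f) = -⅙*(-3) = ½)
t(T) = T²/2 (t(T) = (T/2)*T = T²/2)
R(Q) = 5*(3 + Q)² (R(Q) = 5*((Q + 3)*(Q + 3)) = 5*((3 + Q)*(3 + Q)) = 5*(3 + Q)²)
R(t(4))/(-131) = (45 + 5*((½)*4²)² + 30*((½)*4²))/(-131) = (45 + 5*((½)*16)² + 30*((½)*16))*(-1/131) = (45 + 5*8² + 30*8)*(-1/131) = (45 + 5*64 + 240)*(-1/131) = (45 + 320 + 240)*(-1/131) = 605*(-1/131) = -605/131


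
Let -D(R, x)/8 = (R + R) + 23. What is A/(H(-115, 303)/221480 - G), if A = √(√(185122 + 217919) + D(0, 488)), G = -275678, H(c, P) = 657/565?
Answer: 125136200*√(-184 + √403041)/34497297344257 ≈ 7.7022e-5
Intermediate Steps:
H(c, P) = 657/565 (H(c, P) = 657*(1/565) = 657/565)
D(R, x) = -184 - 16*R (D(R, x) = -8*((R + R) + 23) = -8*(2*R + 23) = -8*(23 + 2*R) = -184 - 16*R)
A = √(-184 + √403041) (A = √(√(185122 + 217919) + (-184 - 16*0)) = √(√403041 + (-184 + 0)) = √(√403041 - 184) = √(-184 + √403041) ≈ 21.233)
A/(H(-115, 303)/221480 - G) = √(-184 + √403041)/((657/565)/221480 - 1*(-275678)) = √(-184 + √403041)/((657/565)*(1/221480) + 275678) = √(-184 + √403041)/(657/125136200 + 275678) = √(-184 + √403041)/(34497297344257/125136200) = √(-184 + √403041)*(125136200/34497297344257) = 125136200*√(-184 + √403041)/34497297344257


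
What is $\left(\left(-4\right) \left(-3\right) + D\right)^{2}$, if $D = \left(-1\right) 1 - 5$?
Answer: $36$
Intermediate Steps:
$D = -6$ ($D = -1 - 5 = -6$)
$\left(\left(-4\right) \left(-3\right) + D\right)^{2} = \left(\left(-4\right) \left(-3\right) - 6\right)^{2} = \left(12 - 6\right)^{2} = 6^{2} = 36$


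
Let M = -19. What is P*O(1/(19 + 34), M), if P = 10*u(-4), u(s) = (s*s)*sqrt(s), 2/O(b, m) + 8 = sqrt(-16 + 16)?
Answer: -80*I ≈ -80.0*I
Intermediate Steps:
O(b, m) = -1/4 (O(b, m) = 2/(-8 + sqrt(-16 + 16)) = 2/(-8 + sqrt(0)) = 2/(-8 + 0) = 2/(-8) = 2*(-1/8) = -1/4)
u(s) = s**(5/2) (u(s) = s**2*sqrt(s) = s**(5/2))
P = 320*I (P = 10*(-4)**(5/2) = 10*(32*I) = 320*I ≈ 320.0*I)
P*O(1/(19 + 34), M) = (320*I)*(-1/4) = -80*I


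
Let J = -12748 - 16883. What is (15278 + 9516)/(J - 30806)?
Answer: -24794/60437 ≈ -0.41025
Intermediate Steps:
J = -29631
(15278 + 9516)/(J - 30806) = (15278 + 9516)/(-29631 - 30806) = 24794/(-60437) = 24794*(-1/60437) = -24794/60437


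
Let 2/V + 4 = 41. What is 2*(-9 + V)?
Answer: -662/37 ≈ -17.892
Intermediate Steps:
V = 2/37 (V = 2/(-4 + 41) = 2/37 ≈ 0.054054)
2*(-9 + V) = 2*(-9 + 2/37) = 2*(-331/37) = -662/37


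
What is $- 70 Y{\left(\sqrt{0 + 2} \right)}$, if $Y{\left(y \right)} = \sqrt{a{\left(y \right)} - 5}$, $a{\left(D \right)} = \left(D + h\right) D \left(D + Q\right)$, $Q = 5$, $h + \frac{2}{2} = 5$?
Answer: $- 70 \sqrt{13 + 22 \sqrt{2}} \approx -464.92$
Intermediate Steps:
$h = 4$ ($h = -1 + 5 = 4$)
$a{\left(D \right)} = D \left(4 + D\right) \left(5 + D\right)$ ($a{\left(D \right)} = \left(D + 4\right) D \left(D + 5\right) = \left(4 + D\right) D \left(5 + D\right) = D \left(4 + D\right) \left(5 + D\right)$)
$Y{\left(y \right)} = \sqrt{-5 + y \left(20 + y^{2} + 9 y\right)}$ ($Y{\left(y \right)} = \sqrt{y \left(20 + y^{2} + 9 y\right) - 5} = \sqrt{-5 + y \left(20 + y^{2} + 9 y\right)}$)
$- 70 Y{\left(\sqrt{0 + 2} \right)} = - 70 \sqrt{-5 + \sqrt{0 + 2} \left(20 + \left(\sqrt{0 + 2}\right)^{2} + 9 \sqrt{0 + 2}\right)} = - 70 \sqrt{-5 + \sqrt{2} \left(20 + \left(\sqrt{2}\right)^{2} + 9 \sqrt{2}\right)} = - 70 \sqrt{-5 + \sqrt{2} \left(20 + 2 + 9 \sqrt{2}\right)} = - 70 \sqrt{-5 + \sqrt{2} \left(22 + 9 \sqrt{2}\right)}$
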